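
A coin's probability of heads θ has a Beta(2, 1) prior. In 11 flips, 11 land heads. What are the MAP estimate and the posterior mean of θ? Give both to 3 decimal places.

MAP = 1.000; posterior mean = 0.929

Posterior: Beta(2+11, 1+0) = Beta(13, 1).
Since β = 1 ≤ 1 and α > 1, the Beta density is monotone increasing on [0,1]; the mode is at 1.
Mean = 13/(13+1) = 0.929.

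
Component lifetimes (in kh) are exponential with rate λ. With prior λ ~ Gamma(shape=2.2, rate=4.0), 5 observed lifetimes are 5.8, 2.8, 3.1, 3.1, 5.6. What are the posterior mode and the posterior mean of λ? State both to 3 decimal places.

Σ times = 20.4. Posterior: Gamma(shape = 2.2+5 = 7.2, rate = 4.0+20.4 = 24.4).
Mode = (α−1)/β = 6.2/24.4 = 0.254.
Mean = α/β = 7.2/24.4 = 0.295.
Right-skewed posterior ⇒ mode < mean.

posterior mode = 0.254, posterior mean = 0.295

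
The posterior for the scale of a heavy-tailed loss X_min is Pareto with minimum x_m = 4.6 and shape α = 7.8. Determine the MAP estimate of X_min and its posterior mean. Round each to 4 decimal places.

The Pareto density is strictly decreasing on [x_m, ∞), so the mode is x_m = 4.6000.
Mean = α·x_m/(α−1) = 7.8·4.6/6.8 = 5.2765.
Mean > mode: the posterior has a right tail.

MAP = 4.6000; posterior mean = 5.2765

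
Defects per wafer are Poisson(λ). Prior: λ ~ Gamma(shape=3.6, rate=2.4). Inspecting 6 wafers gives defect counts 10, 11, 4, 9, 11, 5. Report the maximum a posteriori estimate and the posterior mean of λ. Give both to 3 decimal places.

Σ counts = 50. Posterior: Gamma(shape = 3.6+50 = 53.6, rate = 2.4+6 = 8.4).
Mode = (α−1)/β = 52.6/8.4 = 6.262.
Mean = α/β = 53.6/8.4 = 6.381.

MAP: 6.262. Posterior mean: 6.381.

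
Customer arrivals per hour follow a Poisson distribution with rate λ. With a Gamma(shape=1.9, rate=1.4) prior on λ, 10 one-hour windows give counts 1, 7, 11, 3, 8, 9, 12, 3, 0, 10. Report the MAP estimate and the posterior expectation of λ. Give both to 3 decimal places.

MAP: 5.693. Posterior mean: 5.781.

Σ counts = 64. Posterior: Gamma(shape = 1.9+64 = 65.9, rate = 1.4+10 = 11.4).
Mode = (α−1)/β = 64.9/11.4 = 5.693.
Mean = α/β = 65.9/11.4 = 5.781.
The posterior is right-skewed, so the mean exceeds the mode.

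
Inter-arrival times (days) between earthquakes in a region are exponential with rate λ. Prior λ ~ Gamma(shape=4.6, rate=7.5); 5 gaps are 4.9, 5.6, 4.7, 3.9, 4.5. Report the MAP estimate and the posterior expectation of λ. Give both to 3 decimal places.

Σ times = 23.6. Posterior: Gamma(shape = 4.6+5 = 9.6, rate = 7.5+23.6 = 31.1).
Mode = (α−1)/β = 8.6/31.1 = 0.277.
Mean = α/β = 9.6/31.1 = 0.309.

MAP estimate = 0.277, posterior expectation = 0.309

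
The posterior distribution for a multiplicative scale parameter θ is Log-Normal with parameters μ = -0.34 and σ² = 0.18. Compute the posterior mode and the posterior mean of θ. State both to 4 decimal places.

θ_MAP = 0.5945, E[θ|data] = 0.7788

Mode = exp(μ − σ²) = exp(-0.52) = 0.5945.
Mean = exp(μ + σ²/2) = exp(-0.250) = 0.7788.
The mean is pulled above the mode by the posterior's right skew.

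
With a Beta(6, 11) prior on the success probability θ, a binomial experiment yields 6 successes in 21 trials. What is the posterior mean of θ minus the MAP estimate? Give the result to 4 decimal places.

Posterior: Beta(6+6, 11+15) = Beta(12, 26).
Mode = (12−1)/(12+26−2) = 11/36 = 0.3056.
Mean = 12/(12+26) = 12/38 = 0.3158.
Difference = 0.3158 − 0.3056 = 0.0102.

0.0102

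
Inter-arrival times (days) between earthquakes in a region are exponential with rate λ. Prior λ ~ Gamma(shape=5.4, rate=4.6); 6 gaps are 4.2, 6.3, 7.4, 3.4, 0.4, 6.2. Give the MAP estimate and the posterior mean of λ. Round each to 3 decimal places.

MAP = 0.320; posterior mean = 0.351

Σ times = 27.9. Posterior: Gamma(shape = 5.4+6 = 11.4, rate = 4.6+27.9 = 32.5).
Mode = (α−1)/β = 10.4/32.5 = 0.320.
Mean = α/β = 11.4/32.5 = 0.351.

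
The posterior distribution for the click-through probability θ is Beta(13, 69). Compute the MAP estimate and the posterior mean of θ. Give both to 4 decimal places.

MAP estimate = 0.1500, posterior mean = 0.1585

Mode = (13−1)/(13+69−2) = 12/80 = 0.1500.
Mean = 13/(13+69) = 13/82 = 0.1585.
The mean is pulled above the mode by the posterior's right skew.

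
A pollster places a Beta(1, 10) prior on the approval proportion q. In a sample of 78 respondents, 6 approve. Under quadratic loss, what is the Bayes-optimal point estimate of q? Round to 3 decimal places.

Posterior: Beta(1+6, 10+72) = Beta(7, 82).
Mode = (7−1)/(7+82−2) = 6/87 = 0.069.
Mean = 7/(7+82) = 7/89 = 0.079.
Quadratic loss ⇒ the optimal estimator is the posterior mean.

0.079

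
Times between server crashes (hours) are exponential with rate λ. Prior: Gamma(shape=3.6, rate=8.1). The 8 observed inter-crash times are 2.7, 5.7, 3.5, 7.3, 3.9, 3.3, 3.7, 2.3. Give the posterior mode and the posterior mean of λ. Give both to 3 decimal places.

Σ times = 32.4. Posterior: Gamma(shape = 3.6+8 = 11.6, rate = 8.1+32.4 = 40.5).
Mode = (α−1)/β = 10.6/40.5 = 0.262.
Mean = α/β = 11.6/40.5 = 0.286.

MAP: 0.262. Posterior mean: 0.286.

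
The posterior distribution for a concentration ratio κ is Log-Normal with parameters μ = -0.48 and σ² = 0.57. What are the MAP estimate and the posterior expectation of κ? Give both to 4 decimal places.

Mode = exp(μ − σ²) = exp(-1.05) = 0.3499.
Mean = exp(μ + σ²/2) = exp(-0.195) = 0.8228.

MAP: 0.3499. Posterior mean: 0.8228.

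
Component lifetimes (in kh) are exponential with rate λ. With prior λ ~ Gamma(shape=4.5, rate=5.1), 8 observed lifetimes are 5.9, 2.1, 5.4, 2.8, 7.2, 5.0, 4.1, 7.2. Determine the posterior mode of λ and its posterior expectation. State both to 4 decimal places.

Σ times = 39.7. Posterior: Gamma(shape = 4.5+8 = 12.5, rate = 5.1+39.7 = 44.8).
Mode = (α−1)/β = 11.5/44.8 = 0.2567.
Mean = α/β = 12.5/44.8 = 0.2790.
The mean is pulled above the mode by the posterior's right skew.

MAP = 0.2567; posterior mean = 0.2790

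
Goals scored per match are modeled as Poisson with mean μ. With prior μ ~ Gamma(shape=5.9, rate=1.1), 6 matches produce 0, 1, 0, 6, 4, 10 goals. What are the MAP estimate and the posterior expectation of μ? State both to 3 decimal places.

Σ counts = 21. Posterior: Gamma(shape = 5.9+21 = 26.9, rate = 1.1+6 = 7.1).
Mode = (α−1)/β = 25.9/7.1 = 3.648.
Mean = α/β = 26.9/7.1 = 3.789.

MAP = 3.648; posterior mean = 3.789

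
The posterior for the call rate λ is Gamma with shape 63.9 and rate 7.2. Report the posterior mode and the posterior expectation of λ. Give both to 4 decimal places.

MAP = 8.7361, posterior mean = 8.8750

Mode = (α−1)/β = 62.9/7.2 = 8.7361.
Mean = α/β = 63.9/7.2 = 8.8750.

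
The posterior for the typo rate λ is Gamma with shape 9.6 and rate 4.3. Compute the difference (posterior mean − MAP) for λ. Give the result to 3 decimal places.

0.233

Mode = (α−1)/β = 8.6/4.3 = 2.000.
Mean = α/β = 9.6/4.3 = 2.233.
Difference = 2.233 − 2.000 = 0.233.
Mean > mode: the posterior has a right tail.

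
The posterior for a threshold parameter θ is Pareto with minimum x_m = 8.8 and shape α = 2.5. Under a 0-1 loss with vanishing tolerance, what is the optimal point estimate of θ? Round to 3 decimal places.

The Pareto density is strictly decreasing on [x_m, ∞), so the mode is x_m = 8.800.
Mean = α·x_m/(α−1) = 2.5·8.8/1.5 = 14.667.
This is the posterior mode — the MAP estimate.

8.800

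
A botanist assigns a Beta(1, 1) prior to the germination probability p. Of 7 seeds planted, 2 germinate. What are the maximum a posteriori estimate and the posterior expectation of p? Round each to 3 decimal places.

MAP: 0.286. Posterior mean: 0.333.

Posterior: Beta(1+2, 1+5) = Beta(3, 6).
Mode = (3−1)/(3+6−2) = 2/7 = 0.286.
Mean = 3/(3+6) = 3/9 = 0.333.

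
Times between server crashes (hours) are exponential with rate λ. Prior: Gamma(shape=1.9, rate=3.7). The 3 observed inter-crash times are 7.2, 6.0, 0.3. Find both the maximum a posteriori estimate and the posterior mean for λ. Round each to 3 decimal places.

maximum a posteriori estimate = 0.227, posterior mean = 0.285

Σ times = 13.5. Posterior: Gamma(shape = 1.9+3 = 4.9, rate = 3.7+13.5 = 17.2).
Mode = (α−1)/β = 3.9/17.2 = 0.227.
Mean = α/β = 4.9/17.2 = 0.285.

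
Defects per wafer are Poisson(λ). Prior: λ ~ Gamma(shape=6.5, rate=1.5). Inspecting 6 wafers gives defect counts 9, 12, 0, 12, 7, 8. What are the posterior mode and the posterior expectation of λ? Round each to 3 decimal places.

Σ counts = 48. Posterior: Gamma(shape = 6.5+48 = 54.5, rate = 1.5+6 = 7.5).
Mode = (α−1)/β = 53.5/7.5 = 7.133.
Mean = α/β = 54.5/7.5 = 7.267.
The posterior is right-skewed, so the mean exceeds the mode.

MAP: 7.133. Posterior mean: 7.267.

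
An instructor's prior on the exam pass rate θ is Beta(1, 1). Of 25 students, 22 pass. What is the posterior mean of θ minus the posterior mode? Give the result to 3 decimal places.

Posterior: Beta(1+22, 1+3) = Beta(23, 4).
Mode = (23−1)/(23+4−2) = 22/25 = 0.880.
Mean = 23/(23+4) = 23/27 = 0.852.
Difference = 0.852 − 0.880 = -0.028.
Mode > mean: the posterior has a left tail.

-0.028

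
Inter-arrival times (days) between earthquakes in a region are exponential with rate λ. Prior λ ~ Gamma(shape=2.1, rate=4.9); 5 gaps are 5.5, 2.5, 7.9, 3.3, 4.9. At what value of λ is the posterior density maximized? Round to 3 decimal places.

Σ times = 24.1. Posterior: Gamma(shape = 2.1+5 = 7.1, rate = 4.9+24.1 = 29.0).
Mode = (α−1)/β = 6.1/29.0 = 0.210.
Mean = α/β = 7.1/29.0 = 0.245.
This is the posterior mode — the MAP estimate.

0.210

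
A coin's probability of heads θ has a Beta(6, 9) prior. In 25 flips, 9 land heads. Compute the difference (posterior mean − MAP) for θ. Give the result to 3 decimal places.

Posterior: Beta(6+9, 9+16) = Beta(15, 25).
Mode = (15−1)/(15+25−2) = 14/38 = 0.368.
Mean = 15/(15+25) = 15/40 = 0.375.
Difference = 0.375 − 0.368 = 0.007.

0.007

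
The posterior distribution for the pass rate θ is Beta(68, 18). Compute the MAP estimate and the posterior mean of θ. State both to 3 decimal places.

MAP = 0.798, posterior mean = 0.791

Mode = (68−1)/(68+18−2) = 67/84 = 0.798.
Mean = 68/(68+18) = 68/86 = 0.791.
The posterior is left-skewed, so the mode exceeds the mean.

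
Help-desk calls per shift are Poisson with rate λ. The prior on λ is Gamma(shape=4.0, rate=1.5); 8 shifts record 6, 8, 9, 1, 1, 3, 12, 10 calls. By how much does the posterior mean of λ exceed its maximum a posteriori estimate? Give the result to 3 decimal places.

Σ counts = 50. Posterior: Gamma(shape = 4.0+50 = 54.0, rate = 1.5+8 = 9.5).
Mode = (α−1)/β = 53.0/9.5 = 5.579.
Mean = α/β = 54.0/9.5 = 5.684.
Difference = 5.684 − 5.579 = 0.105.
The posterior is right-skewed, so the mean exceeds the mode.

0.105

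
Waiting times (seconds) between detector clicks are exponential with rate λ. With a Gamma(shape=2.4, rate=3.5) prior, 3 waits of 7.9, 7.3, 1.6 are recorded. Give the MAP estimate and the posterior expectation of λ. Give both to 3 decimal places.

λ_MAP = 0.217, E[λ|data] = 0.266

Σ times = 16.8. Posterior: Gamma(shape = 2.4+3 = 5.4, rate = 3.5+16.8 = 20.3).
Mode = (α−1)/β = 4.4/20.3 = 0.217.
Mean = α/β = 5.4/20.3 = 0.266.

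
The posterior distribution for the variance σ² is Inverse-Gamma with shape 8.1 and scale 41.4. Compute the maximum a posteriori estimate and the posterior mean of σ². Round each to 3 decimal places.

Mode = β/(α+1) = 41.4/9.1 = 4.549.
Mean = β/(α−1) = 41.4/7.1 = 5.831.
Right-skewed posterior ⇒ mode < mean.

maximum a posteriori estimate = 4.549, posterior mean = 5.831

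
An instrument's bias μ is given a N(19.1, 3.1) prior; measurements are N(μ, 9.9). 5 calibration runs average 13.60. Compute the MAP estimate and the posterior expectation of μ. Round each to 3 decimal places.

Posterior for μ is Normal. Precision-weighted mean: (1/3.1·19.1 + 5/9.9·13.60) / (1/3.1 + 5/9.9) = 15.744.
A Normal posterior is symmetric, so mode = mean.

MAP = 15.744; posterior mean = 15.744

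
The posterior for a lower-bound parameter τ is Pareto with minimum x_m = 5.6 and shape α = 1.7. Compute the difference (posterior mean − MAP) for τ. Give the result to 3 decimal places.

The Pareto density is strictly decreasing on [x_m, ∞), so the mode is x_m = 5.600.
Mean = α·x_m/(α−1) = 1.7·5.6/0.7 = 13.600.
Difference = 13.600 − 5.600 = 8.000.

8.000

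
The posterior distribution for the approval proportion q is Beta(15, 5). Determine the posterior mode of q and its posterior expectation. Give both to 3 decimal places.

Mode = (15−1)/(15+5−2) = 14/18 = 0.778.
Mean = 15/(15+5) = 15/20 = 0.750.

posterior mode = 0.778, posterior expectation = 0.750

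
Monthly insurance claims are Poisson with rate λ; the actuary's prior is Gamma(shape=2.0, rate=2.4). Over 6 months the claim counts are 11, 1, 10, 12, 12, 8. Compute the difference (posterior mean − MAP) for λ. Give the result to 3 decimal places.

0.119

Σ counts = 54. Posterior: Gamma(shape = 2.0+54 = 56.0, rate = 2.4+6 = 8.4).
Mode = (α−1)/β = 55.0/8.4 = 6.548.
Mean = α/β = 56.0/8.4 = 6.667.
Difference = 6.667 − 6.548 = 0.119.
Right-skewed posterior ⇒ mode < mean.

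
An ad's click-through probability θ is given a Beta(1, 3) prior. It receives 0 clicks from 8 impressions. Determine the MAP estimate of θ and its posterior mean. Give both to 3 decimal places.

Posterior: Beta(1+0, 3+8) = Beta(1, 11).
Since α = 1 ≤ 1 and β > 1, the Beta density is monotone decreasing on [0,1]; the mode is at 0.
Mean = 1/(1+11) = 0.083.

MAP: 0.000. Posterior mean: 0.083.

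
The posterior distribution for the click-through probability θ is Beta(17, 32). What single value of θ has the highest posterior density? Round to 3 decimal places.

Mode = (17−1)/(17+32−2) = 16/47 = 0.340.
Mean = 17/(17+32) = 17/49 = 0.347.
This is the posterior mode — the MAP estimate.

0.340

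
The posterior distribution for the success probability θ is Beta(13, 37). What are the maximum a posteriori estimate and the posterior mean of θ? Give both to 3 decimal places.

MAP = 0.250, posterior mean = 0.260

Mode = (13−1)/(13+37−2) = 12/48 = 0.250.
Mean = 13/(13+37) = 13/50 = 0.260.
Mean > mode: the posterior has a right tail.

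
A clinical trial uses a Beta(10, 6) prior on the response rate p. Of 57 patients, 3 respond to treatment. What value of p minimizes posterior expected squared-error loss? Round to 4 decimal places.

0.1781

Posterior: Beta(10+3, 6+54) = Beta(13, 60).
Mode = (13−1)/(13+60−2) = 12/71 = 0.1690.
Mean = 13/(13+60) = 13/73 = 0.1781.
Squared-error loss ⇒ the optimal estimator is the posterior mean.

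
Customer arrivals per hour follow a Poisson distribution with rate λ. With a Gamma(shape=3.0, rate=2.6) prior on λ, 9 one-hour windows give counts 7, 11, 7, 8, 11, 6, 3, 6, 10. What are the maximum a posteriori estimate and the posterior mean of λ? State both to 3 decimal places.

Σ counts = 69. Posterior: Gamma(shape = 3.0+69 = 72.0, rate = 2.6+9 = 11.6).
Mode = (α−1)/β = 71.0/11.6 = 6.121.
Mean = α/β = 72.0/11.6 = 6.207.

λ_MAP = 6.121, E[λ|data] = 6.207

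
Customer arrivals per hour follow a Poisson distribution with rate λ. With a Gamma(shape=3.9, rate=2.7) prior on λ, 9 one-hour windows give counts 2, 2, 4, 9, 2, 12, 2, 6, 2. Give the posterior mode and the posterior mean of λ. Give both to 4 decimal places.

posterior mode = 3.7521, posterior mean = 3.8376

Σ counts = 41. Posterior: Gamma(shape = 3.9+41 = 44.9, rate = 2.7+9 = 11.7).
Mode = (α−1)/β = 43.9/11.7 = 3.7521.
Mean = α/β = 44.9/11.7 = 3.8376.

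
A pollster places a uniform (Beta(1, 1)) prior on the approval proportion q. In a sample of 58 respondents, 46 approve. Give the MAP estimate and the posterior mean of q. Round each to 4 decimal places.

Posterior: Beta(1+46, 1+12) = Beta(47, 13).
Mode = (47−1)/(47+13−2) = 46/58 = 0.7931.
With a flat prior the MAP equals the MLE, 46/58.
Mean = 47/(47+13) = 47/60 = 0.7833.

q_MAP = 0.7931, E[q|data] = 0.7833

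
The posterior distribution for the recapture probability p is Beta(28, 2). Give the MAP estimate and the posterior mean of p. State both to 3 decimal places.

MAP: 0.964. Posterior mean: 0.933.

Mode = (28−1)/(28+2−2) = 27/28 = 0.964.
Mean = 28/(28+2) = 28/30 = 0.933.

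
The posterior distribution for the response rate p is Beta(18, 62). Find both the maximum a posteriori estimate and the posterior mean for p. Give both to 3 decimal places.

Mode = (18−1)/(18+62−2) = 17/78 = 0.218.
Mean = 18/(18+62) = 18/80 = 0.225.
The posterior is right-skewed, so the mean exceeds the mode.

maximum a posteriori estimate = 0.218, posterior mean = 0.225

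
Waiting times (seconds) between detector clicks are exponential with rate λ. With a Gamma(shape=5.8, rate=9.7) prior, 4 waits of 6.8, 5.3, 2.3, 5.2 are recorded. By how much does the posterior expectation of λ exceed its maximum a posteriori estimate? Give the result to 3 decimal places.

Σ times = 19.6. Posterior: Gamma(shape = 5.8+4 = 9.8, rate = 9.7+19.6 = 29.3).
Mode = (α−1)/β = 8.8/29.3 = 0.300.
Mean = α/β = 9.8/29.3 = 0.334.
Difference = 0.334 − 0.300 = 0.034.

0.034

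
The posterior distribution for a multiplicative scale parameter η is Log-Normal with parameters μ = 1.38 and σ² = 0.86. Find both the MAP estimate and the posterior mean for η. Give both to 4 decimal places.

η_MAP = 1.6820, E[η|data] = 6.1104

Mode = exp(μ − σ²) = exp(0.52) = 1.6820.
Mean = exp(μ + σ²/2) = exp(1.810) = 6.1104.
The posterior is right-skewed, so the mean exceeds the mode.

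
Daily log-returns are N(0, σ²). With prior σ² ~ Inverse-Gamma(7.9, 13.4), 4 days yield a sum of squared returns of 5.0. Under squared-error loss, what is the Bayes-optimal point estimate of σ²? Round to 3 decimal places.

1.787

Posterior: Inverse-Gamma(shape = 7.9+4/2 = 9.9, scale = 13.4+5.0/2 = 15.9).
Mode = β/(α+1) = 15.9/10.9 = 1.459.
Mean = β/(α−1) = 15.9/8.9 = 1.787.
Squared-error loss ⇒ the optimal estimator is the posterior mean.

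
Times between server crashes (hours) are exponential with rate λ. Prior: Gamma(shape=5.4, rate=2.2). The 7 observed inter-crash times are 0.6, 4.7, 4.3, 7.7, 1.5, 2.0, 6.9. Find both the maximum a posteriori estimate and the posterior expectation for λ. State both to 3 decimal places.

Σ times = 27.7. Posterior: Gamma(shape = 5.4+7 = 12.4, rate = 2.2+27.7 = 29.9).
Mode = (α−1)/β = 11.4/29.9 = 0.381.
Mean = α/β = 12.4/29.9 = 0.415.
The mean is pulled above the mode by the posterior's right skew.

λ_MAP = 0.381, E[λ|data] = 0.415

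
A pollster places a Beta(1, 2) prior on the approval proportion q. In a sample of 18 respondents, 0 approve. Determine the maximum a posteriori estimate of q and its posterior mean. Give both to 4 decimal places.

Posterior: Beta(1+0, 2+18) = Beta(1, 20).
Since α = 1 ≤ 1 and β > 1, the Beta density is monotone decreasing on [0,1]; the mode is at 0.
Mean = 1/(1+20) = 0.0476.

MAP = 0.0000; posterior mean = 0.0476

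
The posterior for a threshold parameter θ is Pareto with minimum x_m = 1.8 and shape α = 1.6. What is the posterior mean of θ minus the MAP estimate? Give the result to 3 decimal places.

The Pareto density is strictly decreasing on [x_m, ∞), so the mode is x_m = 1.800.
Mean = α·x_m/(α−1) = 1.6·1.8/0.6 = 4.800.
Difference = 4.800 − 1.800 = 3.000.

3.000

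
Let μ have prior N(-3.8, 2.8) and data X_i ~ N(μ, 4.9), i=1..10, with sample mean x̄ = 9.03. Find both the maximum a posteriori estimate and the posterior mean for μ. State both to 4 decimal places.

MAP = 7.1191; posterior mean = 7.1191

Posterior for μ is Normal. Precision-weighted mean: (1/2.8·-3.8 + 10/4.9·9.03) / (1/2.8 + 10/4.9) = 7.1191.
A Normal posterior is symmetric, so mode = mean.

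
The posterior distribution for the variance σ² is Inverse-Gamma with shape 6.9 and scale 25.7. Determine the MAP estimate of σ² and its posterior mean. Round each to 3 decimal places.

MAP estimate = 3.253, posterior mean = 4.356

Mode = β/(α+1) = 25.7/7.9 = 3.253.
Mean = β/(α−1) = 25.7/5.9 = 4.356.
Right-skewed posterior ⇒ mode < mean.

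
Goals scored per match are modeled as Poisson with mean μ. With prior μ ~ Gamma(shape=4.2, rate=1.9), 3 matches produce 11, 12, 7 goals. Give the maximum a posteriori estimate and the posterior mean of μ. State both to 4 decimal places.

MAP: 6.7755. Posterior mean: 6.9796.

Σ counts = 30. Posterior: Gamma(shape = 4.2+30 = 34.2, rate = 1.9+3 = 4.9).
Mode = (α−1)/β = 33.2/4.9 = 6.7755.
Mean = α/β = 34.2/4.9 = 6.9796.
Right-skewed posterior ⇒ mode < mean.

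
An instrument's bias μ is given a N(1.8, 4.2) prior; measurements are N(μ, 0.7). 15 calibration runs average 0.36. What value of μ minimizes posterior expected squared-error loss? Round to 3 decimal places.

0.376

Posterior for μ is Normal. Precision-weighted mean: (1/4.2·1.8 + 15/0.7·0.36) / (1/4.2 + 15/0.7) = 0.376.
A Normal posterior is symmetric, so mode = mean.
Squared-error loss ⇒ the optimal estimator is the posterior mean.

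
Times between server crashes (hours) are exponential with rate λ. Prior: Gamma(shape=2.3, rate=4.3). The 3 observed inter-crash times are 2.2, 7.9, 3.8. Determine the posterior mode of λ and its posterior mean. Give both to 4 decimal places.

Σ times = 13.9. Posterior: Gamma(shape = 2.3+3 = 5.3, rate = 4.3+13.9 = 18.2).
Mode = (α−1)/β = 4.3/18.2 = 0.2363.
Mean = α/β = 5.3/18.2 = 0.2912.
The mean is pulled above the mode by the posterior's right skew.

MAP: 0.2363. Posterior mean: 0.2912.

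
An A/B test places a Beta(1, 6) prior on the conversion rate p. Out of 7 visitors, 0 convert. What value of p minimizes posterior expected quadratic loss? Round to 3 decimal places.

Posterior: Beta(1+0, 6+7) = Beta(1, 13).
Since α = 1 ≤ 1 and β > 1, the Beta density is monotone decreasing on [0,1]; the mode is at 0.
Mean = 1/(1+13) = 0.071.
Quadratic loss ⇒ the optimal estimator is the posterior mean.

0.071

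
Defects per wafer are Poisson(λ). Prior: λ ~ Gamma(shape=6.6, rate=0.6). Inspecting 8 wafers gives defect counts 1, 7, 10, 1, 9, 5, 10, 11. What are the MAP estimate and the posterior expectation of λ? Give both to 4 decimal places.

Σ counts = 54. Posterior: Gamma(shape = 6.6+54 = 60.6, rate = 0.6+8 = 8.6).
Mode = (α−1)/β = 59.6/8.6 = 6.9302.
Mean = α/β = 60.6/8.6 = 7.0465.
The mean is pulled above the mode by the posterior's right skew.

λ_MAP = 6.9302, E[λ|data] = 7.0465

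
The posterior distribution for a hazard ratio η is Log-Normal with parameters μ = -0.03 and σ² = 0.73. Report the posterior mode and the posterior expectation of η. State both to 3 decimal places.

Mode = exp(μ − σ²) = exp(-0.76) = 0.468.
Mean = exp(μ + σ²/2) = exp(0.335) = 1.398.
The posterior is right-skewed, so the mean exceeds the mode.

MAP = 0.468, posterior mean = 1.398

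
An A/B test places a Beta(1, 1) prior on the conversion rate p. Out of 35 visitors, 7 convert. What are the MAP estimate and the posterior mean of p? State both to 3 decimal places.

Posterior: Beta(1+7, 1+28) = Beta(8, 29).
Mode = (8−1)/(8+29−2) = 7/35 = 0.200.
Mean = 8/(8+29) = 8/37 = 0.216.
Right-skewed posterior ⇒ mode < mean.

MAP = 0.200, posterior mean = 0.216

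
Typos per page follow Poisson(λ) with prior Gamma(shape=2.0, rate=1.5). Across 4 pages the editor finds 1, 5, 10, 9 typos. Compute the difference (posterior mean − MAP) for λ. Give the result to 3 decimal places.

0.182

Σ counts = 25. Posterior: Gamma(shape = 2.0+25 = 27.0, rate = 1.5+4 = 5.5).
Mode = (α−1)/β = 26.0/5.5 = 4.727.
Mean = α/β = 27.0/5.5 = 4.909.
Difference = 4.909 − 4.727 = 0.182.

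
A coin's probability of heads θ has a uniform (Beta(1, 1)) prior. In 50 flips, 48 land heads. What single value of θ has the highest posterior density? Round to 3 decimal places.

0.960

Posterior: Beta(1+48, 1+2) = Beta(49, 3).
Mode = (49−1)/(49+3−2) = 48/50 = 0.960.
With a flat prior the MAP equals the MLE, 48/50.
Mean = 49/(49+3) = 49/52 = 0.942.
This is the posterior mode — the MAP estimate.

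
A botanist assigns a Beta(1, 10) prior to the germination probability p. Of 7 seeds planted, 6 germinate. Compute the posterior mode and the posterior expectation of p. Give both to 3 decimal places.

Posterior: Beta(1+6, 10+1) = Beta(7, 11).
Mode = (7−1)/(7+11−2) = 6/16 = 0.375.
Mean = 7/(7+11) = 7/18 = 0.389.
The posterior is right-skewed, so the mean exceeds the mode.

p_MAP = 0.375, E[p|data] = 0.389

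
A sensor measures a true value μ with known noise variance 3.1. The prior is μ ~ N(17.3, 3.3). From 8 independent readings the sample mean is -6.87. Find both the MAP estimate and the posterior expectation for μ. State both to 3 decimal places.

MAP: -4.330. Posterior mean: -4.330.

Posterior for μ is Normal. Precision-weighted mean: (1/3.3·17.3 + 8/3.1·-6.87) / (1/3.3 + 8/3.1) = -4.330.
A Normal posterior is symmetric, so mode = mean.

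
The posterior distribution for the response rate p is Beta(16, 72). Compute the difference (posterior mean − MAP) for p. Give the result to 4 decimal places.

Mode = (16−1)/(16+72−2) = 15/86 = 0.1744.
Mean = 16/(16+72) = 16/88 = 0.1818.
Difference = 0.1818 − 0.1744 = 0.0074.

0.0074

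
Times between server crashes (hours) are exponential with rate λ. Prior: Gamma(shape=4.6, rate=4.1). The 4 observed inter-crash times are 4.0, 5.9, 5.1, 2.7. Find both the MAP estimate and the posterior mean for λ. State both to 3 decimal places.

Σ times = 17.7. Posterior: Gamma(shape = 4.6+4 = 8.6, rate = 4.1+17.7 = 21.8).
Mode = (α−1)/β = 7.6/21.8 = 0.349.
Mean = α/β = 8.6/21.8 = 0.394.

MAP: 0.349. Posterior mean: 0.394.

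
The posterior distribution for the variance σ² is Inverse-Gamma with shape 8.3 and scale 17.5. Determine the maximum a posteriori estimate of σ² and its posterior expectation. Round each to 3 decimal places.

Mode = β/(α+1) = 17.5/9.3 = 1.882.
Mean = β/(α−1) = 17.5/7.3 = 2.397.

MAP: 1.882. Posterior mean: 2.397.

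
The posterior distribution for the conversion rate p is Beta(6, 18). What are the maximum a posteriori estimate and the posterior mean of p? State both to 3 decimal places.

MAP = 0.227; posterior mean = 0.250

Mode = (6−1)/(6+18−2) = 5/22 = 0.227.
Mean = 6/(6+18) = 6/24 = 0.250.
The posterior is right-skewed, so the mean exceeds the mode.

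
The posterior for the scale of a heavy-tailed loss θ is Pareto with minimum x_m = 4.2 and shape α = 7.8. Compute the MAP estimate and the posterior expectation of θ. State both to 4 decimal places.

The Pareto density is strictly decreasing on [x_m, ∞), so the mode is x_m = 4.2000.
Mean = α·x_m/(α−1) = 7.8·4.2/6.8 = 4.8176.

θ_MAP = 4.2000, E[θ|data] = 4.8176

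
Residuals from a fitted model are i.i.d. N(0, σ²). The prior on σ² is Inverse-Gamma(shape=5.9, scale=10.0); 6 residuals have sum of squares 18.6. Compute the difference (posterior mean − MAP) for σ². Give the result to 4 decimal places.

Posterior: Inverse-Gamma(shape = 5.9+6/2 = 8.9, scale = 10.0+18.6/2 = 19.3).
Mode = β/(α+1) = 19.3/9.9 = 1.9495.
Mean = β/(α−1) = 19.3/7.9 = 2.4430.
Difference = 2.4430 − 1.9495 = 0.4935.

0.4935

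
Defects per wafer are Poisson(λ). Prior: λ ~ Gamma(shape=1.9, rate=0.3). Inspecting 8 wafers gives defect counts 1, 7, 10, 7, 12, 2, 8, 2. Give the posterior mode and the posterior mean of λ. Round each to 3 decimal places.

λ_MAP = 6.012, E[λ|data] = 6.133

Σ counts = 49. Posterior: Gamma(shape = 1.9+49 = 50.9, rate = 0.3+8 = 8.3).
Mode = (α−1)/β = 49.9/8.3 = 6.012.
Mean = α/β = 50.9/8.3 = 6.133.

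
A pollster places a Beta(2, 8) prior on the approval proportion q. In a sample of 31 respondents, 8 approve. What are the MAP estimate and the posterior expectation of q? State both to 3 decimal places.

MAP estimate = 0.231, posterior expectation = 0.244

Posterior: Beta(2+8, 8+23) = Beta(10, 31).
Mode = (10−1)/(10+31−2) = 9/39 = 0.231.
Mean = 10/(10+31) = 10/41 = 0.244.
Right-skewed posterior ⇒ mode < mean.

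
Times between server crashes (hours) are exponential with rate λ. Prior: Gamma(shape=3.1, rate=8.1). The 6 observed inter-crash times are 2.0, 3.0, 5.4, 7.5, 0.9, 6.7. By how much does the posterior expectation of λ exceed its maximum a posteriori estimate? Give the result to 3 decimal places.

0.030

Σ times = 25.5. Posterior: Gamma(shape = 3.1+6 = 9.1, rate = 8.1+25.5 = 33.6).
Mode = (α−1)/β = 8.1/33.6 = 0.241.
Mean = α/β = 9.1/33.6 = 0.271.
Difference = 0.271 − 0.241 = 0.030.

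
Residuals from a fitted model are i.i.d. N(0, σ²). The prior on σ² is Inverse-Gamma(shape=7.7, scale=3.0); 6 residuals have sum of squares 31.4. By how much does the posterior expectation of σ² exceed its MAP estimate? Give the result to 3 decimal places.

0.330

Posterior: Inverse-Gamma(shape = 7.7+6/2 = 10.7, scale = 3.0+31.4/2 = 18.7).
Mode = β/(α+1) = 18.7/11.7 = 1.598.
Mean = β/(α−1) = 18.7/9.7 = 1.928.
Difference = 1.928 − 1.598 = 0.330.
Mean > mode: the posterior has a right tail.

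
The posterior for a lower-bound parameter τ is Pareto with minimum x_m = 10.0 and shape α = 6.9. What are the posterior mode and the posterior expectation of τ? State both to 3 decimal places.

MAP: 10.000. Posterior mean: 11.695.

The Pareto density is strictly decreasing on [x_m, ∞), so the mode is x_m = 10.000.
Mean = α·x_m/(α−1) = 6.9·10.0/5.9 = 11.695.
Mean > mode: the posterior has a right tail.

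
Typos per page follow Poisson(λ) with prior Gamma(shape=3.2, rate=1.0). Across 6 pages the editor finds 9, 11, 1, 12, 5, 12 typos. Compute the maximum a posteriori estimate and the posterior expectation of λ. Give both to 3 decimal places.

Σ counts = 50. Posterior: Gamma(shape = 3.2+50 = 53.2, rate = 1.0+6 = 7.0).
Mode = (α−1)/β = 52.2/7.0 = 7.457.
Mean = α/β = 53.2/7.0 = 7.600.
Right-skewed posterior ⇒ mode < mean.

maximum a posteriori estimate = 7.457, posterior expectation = 7.600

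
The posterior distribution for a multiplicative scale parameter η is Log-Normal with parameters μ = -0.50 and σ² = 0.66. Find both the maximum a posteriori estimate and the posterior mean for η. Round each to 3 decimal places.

Mode = exp(μ − σ²) = exp(-1.16) = 0.313.
Mean = exp(μ + σ²/2) = exp(-0.170) = 0.844.

MAP: 0.313. Posterior mean: 0.844.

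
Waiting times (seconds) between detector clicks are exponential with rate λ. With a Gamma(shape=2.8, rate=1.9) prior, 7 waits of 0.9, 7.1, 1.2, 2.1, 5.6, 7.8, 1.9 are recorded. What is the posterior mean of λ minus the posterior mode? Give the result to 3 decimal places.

Σ times = 26.6. Posterior: Gamma(shape = 2.8+7 = 9.8, rate = 1.9+26.6 = 28.5).
Mode = (α−1)/β = 8.8/28.5 = 0.309.
Mean = α/β = 9.8/28.5 = 0.344.
Difference = 0.344 − 0.309 = 0.035.

0.035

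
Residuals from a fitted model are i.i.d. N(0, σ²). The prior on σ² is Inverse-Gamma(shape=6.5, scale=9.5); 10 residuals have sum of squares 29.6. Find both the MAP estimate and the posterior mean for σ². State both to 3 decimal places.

Posterior: Inverse-Gamma(shape = 6.5+10/2 = 11.5, scale = 9.5+29.6/2 = 24.3).
Mode = β/(α+1) = 24.3/12.5 = 1.944.
Mean = β/(α−1) = 24.3/10.5 = 2.314.
Right-skewed posterior ⇒ mode < mean.

σ²_MAP = 1.944, E[σ²|data] = 2.314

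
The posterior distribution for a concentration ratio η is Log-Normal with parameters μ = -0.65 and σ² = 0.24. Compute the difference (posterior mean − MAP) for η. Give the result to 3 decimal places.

Mode = exp(μ − σ²) = exp(-0.89) = 0.411.
Mean = exp(μ + σ²/2) = exp(-0.530) = 0.589.
Difference = 0.589 − 0.411 = 0.178.

0.178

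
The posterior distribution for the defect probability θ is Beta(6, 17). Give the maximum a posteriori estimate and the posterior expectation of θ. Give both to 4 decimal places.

maximum a posteriori estimate = 0.2381, posterior expectation = 0.2609

Mode = (6−1)/(6+17−2) = 5/21 = 0.2381.
Mean = 6/(6+17) = 6/23 = 0.2609.
The posterior is right-skewed, so the mean exceeds the mode.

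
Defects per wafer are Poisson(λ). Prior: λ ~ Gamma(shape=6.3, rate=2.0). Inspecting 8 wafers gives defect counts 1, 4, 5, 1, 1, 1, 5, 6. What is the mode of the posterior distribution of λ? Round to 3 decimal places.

Σ counts = 24. Posterior: Gamma(shape = 6.3+24 = 30.3, rate = 2.0+8 = 10.0).
Mode = (α−1)/β = 29.3/10.0 = 2.930.
Mean = α/β = 30.3/10.0 = 3.030.
This is the posterior mode — the MAP estimate.

2.930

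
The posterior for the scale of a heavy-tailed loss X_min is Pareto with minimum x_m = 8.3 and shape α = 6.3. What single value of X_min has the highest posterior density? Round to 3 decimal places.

8.300

The Pareto density is strictly decreasing on [x_m, ∞), so the mode is x_m = 8.300.
Mean = α·x_m/(α−1) = 6.3·8.3/5.3 = 9.866.
This is the posterior mode — the MAP estimate.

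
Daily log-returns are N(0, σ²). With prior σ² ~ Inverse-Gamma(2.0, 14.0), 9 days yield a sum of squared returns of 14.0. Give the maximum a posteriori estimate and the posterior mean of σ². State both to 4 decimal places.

Posterior: Inverse-Gamma(shape = 2.0+9/2 = 6.5, scale = 14.0+14.0/2 = 21.0).
Mode = β/(α+1) = 21.0/7.5 = 2.8000.
Mean = β/(α−1) = 21.0/5.5 = 3.8182.
The mean is pulled above the mode by the posterior's right skew.

MAP = 2.8000; posterior mean = 3.8182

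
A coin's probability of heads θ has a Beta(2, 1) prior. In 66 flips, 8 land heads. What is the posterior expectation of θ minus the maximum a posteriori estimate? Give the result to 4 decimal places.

0.0106

Posterior: Beta(2+8, 1+58) = Beta(10, 59).
Mode = (10−1)/(10+59−2) = 9/67 = 0.1343.
Mean = 10/(10+59) = 10/69 = 0.1449.
Difference = 0.1449 − 0.1343 = 0.0106.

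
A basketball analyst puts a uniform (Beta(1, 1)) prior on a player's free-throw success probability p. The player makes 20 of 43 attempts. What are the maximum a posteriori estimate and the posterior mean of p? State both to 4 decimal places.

Posterior: Beta(1+20, 1+23) = Beta(21, 24).
Mode = (21−1)/(21+24−2) = 20/43 = 0.4651.
With a flat prior the MAP equals the MLE, 20/43.
Mean = 21/(21+24) = 21/45 = 0.4667.
Mean > mode: the posterior has a right tail.

p_MAP = 0.4651, E[p|data] = 0.4667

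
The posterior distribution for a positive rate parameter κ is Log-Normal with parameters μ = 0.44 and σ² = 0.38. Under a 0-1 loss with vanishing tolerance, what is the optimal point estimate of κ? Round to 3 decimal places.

Mode = exp(μ − σ²) = exp(0.06) = 1.062.
Mean = exp(μ + σ²/2) = exp(0.630) = 1.878.
This is the posterior mode — the MAP estimate.

1.062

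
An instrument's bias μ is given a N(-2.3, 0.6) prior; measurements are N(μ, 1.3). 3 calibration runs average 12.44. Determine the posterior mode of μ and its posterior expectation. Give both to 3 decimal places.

MAP: 6.259. Posterior mean: 6.259.

Posterior for μ is Normal. Precision-weighted mean: (1/0.6·-2.3 + 3/1.3·12.44) / (1/0.6 + 3/1.3) = 6.259.
A Normal posterior is symmetric, so mode = mean.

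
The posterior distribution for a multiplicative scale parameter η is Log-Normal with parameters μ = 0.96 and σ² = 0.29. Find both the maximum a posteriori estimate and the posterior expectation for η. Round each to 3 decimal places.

Mode = exp(μ − σ²) = exp(0.67) = 1.954.
Mean = exp(μ + σ²/2) = exp(1.105) = 3.019.

maximum a posteriori estimate = 1.954, posterior expectation = 3.019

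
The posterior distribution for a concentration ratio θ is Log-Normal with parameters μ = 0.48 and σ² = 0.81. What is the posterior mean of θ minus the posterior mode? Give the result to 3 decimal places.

Mode = exp(μ − σ²) = exp(-0.33) = 0.719.
Mean = exp(μ + σ²/2) = exp(0.885) = 2.423.
Difference = 2.423 − 0.719 = 1.704.

1.704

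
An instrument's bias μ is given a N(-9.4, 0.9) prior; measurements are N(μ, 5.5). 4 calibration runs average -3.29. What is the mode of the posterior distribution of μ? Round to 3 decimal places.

-6.983

Posterior for μ is Normal. Precision-weighted mean: (1/0.9·-9.4 + 4/5.5·-3.29) / (1/0.9 + 4/5.5) = -6.983.
A Normal posterior is symmetric, so mode = mean.
This is the posterior mode — the MAP estimate.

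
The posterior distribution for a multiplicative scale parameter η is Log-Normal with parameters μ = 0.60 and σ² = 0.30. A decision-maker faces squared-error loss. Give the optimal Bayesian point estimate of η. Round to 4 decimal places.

2.1170

Mode = exp(μ − σ²) = exp(0.30) = 1.3499.
Mean = exp(μ + σ²/2) = exp(0.750) = 2.1170.
Squared-error loss ⇒ the optimal estimator is the posterior mean.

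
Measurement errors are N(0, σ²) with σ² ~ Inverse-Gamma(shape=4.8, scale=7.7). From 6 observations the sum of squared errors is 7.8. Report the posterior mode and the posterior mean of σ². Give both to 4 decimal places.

MAP = 1.3182; posterior mean = 1.7059

Posterior: Inverse-Gamma(shape = 4.8+6/2 = 7.8, scale = 7.7+7.8/2 = 11.6).
Mode = β/(α+1) = 11.6/8.8 = 1.3182.
Mean = β/(α−1) = 11.6/6.8 = 1.7059.
The posterior is right-skewed, so the mean exceeds the mode.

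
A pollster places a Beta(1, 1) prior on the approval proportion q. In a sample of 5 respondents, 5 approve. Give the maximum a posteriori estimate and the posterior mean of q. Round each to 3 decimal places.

Posterior: Beta(1+5, 1+0) = Beta(6, 1).
Since β = 1 ≤ 1 and α > 1, the Beta density is monotone increasing on [0,1]; the mode is at 1.
Mean = 6/(6+1) = 0.857.

MAP: 1.000. Posterior mean: 0.857.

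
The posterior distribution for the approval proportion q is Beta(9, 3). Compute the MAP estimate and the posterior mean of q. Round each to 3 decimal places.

MAP = 0.800, posterior mean = 0.750

Mode = (9−1)/(9+3−2) = 8/10 = 0.800.
Mean = 9/(9+3) = 9/12 = 0.750.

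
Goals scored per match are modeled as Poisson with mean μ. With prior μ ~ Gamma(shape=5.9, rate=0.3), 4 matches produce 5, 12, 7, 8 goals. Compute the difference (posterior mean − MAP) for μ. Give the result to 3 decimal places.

Σ counts = 32. Posterior: Gamma(shape = 5.9+32 = 37.9, rate = 0.3+4 = 4.3).
Mode = (α−1)/β = 36.9/4.3 = 8.581.
Mean = α/β = 37.9/4.3 = 8.814.
Difference = 8.814 − 8.581 = 0.233.
The posterior is right-skewed, so the mean exceeds the mode.

0.233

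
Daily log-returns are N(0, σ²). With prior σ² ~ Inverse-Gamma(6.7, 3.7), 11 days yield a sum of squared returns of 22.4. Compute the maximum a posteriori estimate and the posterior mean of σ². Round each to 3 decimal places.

Posterior: Inverse-Gamma(shape = 6.7+11/2 = 12.2, scale = 3.7+22.4/2 = 14.9).
Mode = β/(α+1) = 14.9/13.2 = 1.129.
Mean = β/(α−1) = 14.9/11.2 = 1.330.

maximum a posteriori estimate = 1.129, posterior mean = 1.330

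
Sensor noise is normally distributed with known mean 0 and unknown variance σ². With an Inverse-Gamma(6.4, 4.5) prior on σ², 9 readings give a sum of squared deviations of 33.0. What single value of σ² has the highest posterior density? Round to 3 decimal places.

1.765

Posterior: Inverse-Gamma(shape = 6.4+9/2 = 10.9, scale = 4.5+33.0/2 = 21.0).
Mode = β/(α+1) = 21.0/11.9 = 1.765.
Mean = β/(α−1) = 21.0/9.9 = 2.121.
This is the posterior mode — the MAP estimate.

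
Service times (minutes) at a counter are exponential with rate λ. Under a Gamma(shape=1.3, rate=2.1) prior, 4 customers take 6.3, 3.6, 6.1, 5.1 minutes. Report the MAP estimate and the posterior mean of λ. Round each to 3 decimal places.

Σ times = 21.1. Posterior: Gamma(shape = 1.3+4 = 5.3, rate = 2.1+21.1 = 23.2).
Mode = (α−1)/β = 4.3/23.2 = 0.185.
Mean = α/β = 5.3/23.2 = 0.228.

λ_MAP = 0.185, E[λ|data] = 0.228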